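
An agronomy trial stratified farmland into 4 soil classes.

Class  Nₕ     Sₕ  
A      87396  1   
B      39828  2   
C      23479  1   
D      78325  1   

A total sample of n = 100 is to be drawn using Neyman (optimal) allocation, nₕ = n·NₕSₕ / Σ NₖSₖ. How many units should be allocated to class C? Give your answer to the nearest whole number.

A: NₕSₕ = 87396·1 = 87396
B: NₕSₕ = 39828·2 = 79656
C: NₕSₕ = 23479·1 = 23479
D: NₕSₕ = 78325·1 = 78325
Σ NₕSₕ = 268856.
n_C = 100·23479/268856 = 8.733... → 9.

9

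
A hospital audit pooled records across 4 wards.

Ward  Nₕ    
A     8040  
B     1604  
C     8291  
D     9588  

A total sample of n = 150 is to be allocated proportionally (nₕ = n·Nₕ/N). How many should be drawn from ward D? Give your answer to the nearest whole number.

52

N = 8040 + 1604 + 8291 + 9588 = 27523.
n_D = 150·9588/27523 = 52.254... → 52.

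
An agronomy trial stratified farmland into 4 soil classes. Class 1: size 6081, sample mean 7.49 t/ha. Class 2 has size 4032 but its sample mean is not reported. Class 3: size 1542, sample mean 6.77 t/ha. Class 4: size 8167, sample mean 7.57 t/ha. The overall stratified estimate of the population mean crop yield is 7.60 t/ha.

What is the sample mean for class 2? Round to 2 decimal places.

8.14

Σ Nₕx̄ₕ = N·μ, so 4032·x̄_2 = 19822·7.60 − (6081·7.49 + 1542·6.77 + 8167·7.57).
= 150647.2 − 117810.22 = 32836.98.
x̄_2 = 32836.98 / 4032 = 8.1441... → 8.14.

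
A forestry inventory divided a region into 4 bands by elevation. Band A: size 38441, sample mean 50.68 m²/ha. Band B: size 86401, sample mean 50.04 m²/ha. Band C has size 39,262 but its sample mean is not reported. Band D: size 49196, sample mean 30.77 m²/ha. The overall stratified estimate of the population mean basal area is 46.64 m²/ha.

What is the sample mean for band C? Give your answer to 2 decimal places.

N = 38441 + 86401 + 39262 + 49196 = 213300.
Overall total = μ·N = 46.64·213300 = 9948312.
Subtract the known strata: 38441·50.68 + 86401·50.04 + 49196·30.77 = 7785456.84.
Remaining total for band C: 9948312 − 7785456.84 = 2162855.16.
Divide by its size: 2162855.16 / 39262 = 55.0877... → 55.09.

55.09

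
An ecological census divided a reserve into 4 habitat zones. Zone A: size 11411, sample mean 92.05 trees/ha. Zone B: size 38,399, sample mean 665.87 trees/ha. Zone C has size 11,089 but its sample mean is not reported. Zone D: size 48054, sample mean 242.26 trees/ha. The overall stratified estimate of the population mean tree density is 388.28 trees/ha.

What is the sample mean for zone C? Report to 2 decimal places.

364.65

N = 11411 + 38399 + 11089 + 48054 = 108953.
Overall total = μ·N = 388.28·108953 = 42304270.84.
Subtract the known strata: 11411·92.05 + 38399·665.87 + 48054·242.26 = 38260686.72.
Remaining total for zone C: 42304270.84 − 38260686.72 = 4043584.12.
Divide by its size: 4043584.12 / 11089 = 364.6482... → 364.65.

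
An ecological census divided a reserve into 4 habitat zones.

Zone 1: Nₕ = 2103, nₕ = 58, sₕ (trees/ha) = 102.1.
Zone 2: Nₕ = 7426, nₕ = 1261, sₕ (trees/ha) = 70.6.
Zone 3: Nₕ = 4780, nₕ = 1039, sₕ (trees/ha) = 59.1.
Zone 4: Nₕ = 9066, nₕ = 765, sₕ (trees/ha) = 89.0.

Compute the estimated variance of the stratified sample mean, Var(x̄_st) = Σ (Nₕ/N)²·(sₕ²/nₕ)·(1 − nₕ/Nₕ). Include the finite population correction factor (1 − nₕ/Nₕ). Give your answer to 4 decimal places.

N = 23375; Wₕ = Nₕ/N.
zone 1: (2103/23375)²·102.1²/58·(1 − 58/2103) = 1.4146625
zone 2: (7426/23375)²·70.6²/1261·(1 − 1261/7426) = 0.3311914
zone 3: (4780/23375)²·59.1²/1039·(1 − 1039/4780) = 0.1100200
zone 4: (9066/23375)²·89.0²/765·(1 − 765/9066) = 1.4261377
Sum = 3.2820117 → 3.2820.

3.2820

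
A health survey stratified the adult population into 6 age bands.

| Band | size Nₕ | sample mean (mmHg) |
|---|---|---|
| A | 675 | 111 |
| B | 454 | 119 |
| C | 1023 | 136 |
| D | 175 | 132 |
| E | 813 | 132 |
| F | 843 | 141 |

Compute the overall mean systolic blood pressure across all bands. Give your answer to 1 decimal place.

x̄_st = (Σ Nₕx̄ₕ) / (Σ Nₕ) = (675·111 + 454·119 + 1023·136 + 175·132 + 813·132 + 843·141) / 3983
= 517358 / 3983 = 129.892... → 129.9.

129.9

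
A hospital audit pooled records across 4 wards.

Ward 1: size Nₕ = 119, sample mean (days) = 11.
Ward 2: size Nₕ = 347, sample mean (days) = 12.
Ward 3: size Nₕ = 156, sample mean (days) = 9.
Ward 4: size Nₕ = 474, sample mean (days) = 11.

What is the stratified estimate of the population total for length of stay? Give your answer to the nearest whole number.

12091

Population total = Σ Nₕ·x̄ₕ (each stratum's size times its mean).
119·11 + 347·12 + 156·9 + 474·11 = 1309 + 4164 + 1404 + 5214 = 12091.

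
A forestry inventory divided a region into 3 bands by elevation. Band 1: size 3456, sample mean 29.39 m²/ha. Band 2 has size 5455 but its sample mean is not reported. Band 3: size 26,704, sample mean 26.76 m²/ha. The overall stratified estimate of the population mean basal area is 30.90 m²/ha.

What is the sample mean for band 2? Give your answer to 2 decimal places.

Σ Nₕx̄ₕ = N·μ, so 5455·x̄_2 = 35615·30.90 − (3456·29.39 + 26704·26.76).
= 1100503.5 − 816170.88 = 284332.62.
x̄_2 = 284332.62 / 5455 = 52.1233... → 52.12.

52.12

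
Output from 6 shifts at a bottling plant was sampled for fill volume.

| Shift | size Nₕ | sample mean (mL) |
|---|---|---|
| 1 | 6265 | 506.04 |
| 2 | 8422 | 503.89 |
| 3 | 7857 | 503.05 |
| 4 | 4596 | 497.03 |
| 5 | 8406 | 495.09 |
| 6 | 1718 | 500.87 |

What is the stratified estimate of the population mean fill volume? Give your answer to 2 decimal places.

501.10

N = 6265 + 8422 + 7857 + 4596 + 8406 + 1718 = 37264.
The stratified mean weights each stratum mean by its population share Nₕ/N.
Σ Nₕx̄ₕ = 6265·506.04 + 8422·503.89 + 7857·503.05 + 4596·497.03 + 8406·495.09 + 1718·500.87 = 3170340.6 + 4243761.58 + 3952463.85 + 2284349.88 + 4161726.54 + 860494.66 = 18673137.11.
Divide by N: 18673137.11 / 37264 = 501.1039... → 501.10.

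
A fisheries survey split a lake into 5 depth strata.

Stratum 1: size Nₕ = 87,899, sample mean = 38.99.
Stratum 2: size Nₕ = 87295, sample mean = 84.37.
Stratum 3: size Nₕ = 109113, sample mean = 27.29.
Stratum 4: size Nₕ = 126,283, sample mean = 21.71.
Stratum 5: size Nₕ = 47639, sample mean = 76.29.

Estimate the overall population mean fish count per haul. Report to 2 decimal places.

N = 458229; weights Wₕ = Nₕ/N = (0.1918, 0.1905, 0.2381, 0.2756, 0.1040).
x̄_st = Σ Wₕ·x̄ₕ = 0.1918·38.99 + 0.1905·84.37 + 0.2381·27.29 + 0.2756·21.71 + 0.1040·76.29 ≈ 43.9648...
→ 43.96.

43.96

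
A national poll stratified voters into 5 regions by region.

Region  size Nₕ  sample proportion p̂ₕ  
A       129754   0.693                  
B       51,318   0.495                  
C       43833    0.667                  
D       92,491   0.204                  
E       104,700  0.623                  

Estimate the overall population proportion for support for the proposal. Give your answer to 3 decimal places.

0.542

N = 129754 + 51318 + 43833 + 92491 + 104700 = 422096.
Overall proportion = Σ (Nₕ/N)·p̂ₕ.
Σ Nₕp̂ₕ = 89919.522 + 25402.41 + 29236.611 + 18868.164 + 65228.1 = 228654.807.
228654.807 / 422096 = 0.54171... → 0.542.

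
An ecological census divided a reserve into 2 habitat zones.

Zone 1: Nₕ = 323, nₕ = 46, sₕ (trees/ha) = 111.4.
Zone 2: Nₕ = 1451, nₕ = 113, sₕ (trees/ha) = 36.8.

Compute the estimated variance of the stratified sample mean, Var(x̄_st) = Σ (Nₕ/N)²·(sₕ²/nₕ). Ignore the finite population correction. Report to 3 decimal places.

N = 1774; Wₕ = Nₕ/N.
zone 1: (323/1774)²·111.4²/46 = 8.943559
zone 2: (1451/1774)²·36.8²/113 = 8.017607
Sum = 16.961166 → 16.961.

16.961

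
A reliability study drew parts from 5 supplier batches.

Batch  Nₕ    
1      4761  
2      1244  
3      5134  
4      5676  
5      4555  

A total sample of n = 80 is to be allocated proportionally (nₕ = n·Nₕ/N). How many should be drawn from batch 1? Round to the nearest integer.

18

N = 4761 + 1244 + 5134 + 5676 + 4555 = 21370.
n_1 = 80·4761/21370 = 17.823... → 18.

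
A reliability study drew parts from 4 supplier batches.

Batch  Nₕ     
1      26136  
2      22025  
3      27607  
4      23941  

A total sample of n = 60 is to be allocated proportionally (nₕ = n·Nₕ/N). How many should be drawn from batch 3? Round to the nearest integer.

17

N = 26136 + 22025 + 27607 + 23941 = 99709.
n_3 = 60·27607/99709 = 16.613... → 17.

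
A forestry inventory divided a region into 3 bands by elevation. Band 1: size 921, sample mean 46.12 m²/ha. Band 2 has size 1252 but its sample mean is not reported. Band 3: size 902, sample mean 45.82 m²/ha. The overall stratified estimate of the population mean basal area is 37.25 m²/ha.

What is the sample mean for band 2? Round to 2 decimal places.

N = 921 + 1252 + 902 = 3075.
Overall total = μ·N = 37.25·3075 = 114543.75.
Subtract the known strata: 921·46.12 + 902·45.82 = 83806.16.
Remaining total for band 2: 114543.75 − 83806.16 = 30737.59.
Divide by its size: 30737.59 / 1252 = 24.5508... → 24.55.

24.55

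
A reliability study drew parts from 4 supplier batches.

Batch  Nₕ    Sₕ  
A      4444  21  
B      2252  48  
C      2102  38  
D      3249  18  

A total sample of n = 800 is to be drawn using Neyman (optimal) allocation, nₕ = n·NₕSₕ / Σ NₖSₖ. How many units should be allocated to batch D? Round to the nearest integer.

138

A: NₕSₕ = 4444·21 = 93324
B: NₕSₕ = 2252·48 = 108096
C: NₕSₕ = 2102·38 = 79876
D: NₕSₕ = 3249·18 = 58482
Σ NₕSₕ = 339778.
n_D = 800·58482/339778 = 137.695... → 138.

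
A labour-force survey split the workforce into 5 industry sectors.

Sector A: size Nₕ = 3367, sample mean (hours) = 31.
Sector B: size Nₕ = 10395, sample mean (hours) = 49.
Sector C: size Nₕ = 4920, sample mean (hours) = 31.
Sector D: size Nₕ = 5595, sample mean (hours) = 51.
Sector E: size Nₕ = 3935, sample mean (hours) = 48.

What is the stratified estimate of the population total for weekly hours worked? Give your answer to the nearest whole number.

A: 3367·31 = 104377
B: 10395·49 = 509355
C: 4920·31 = 152520
D: 5595·51 = 285345
E: 3935·48 = 188880
τ̂ = Σ Nₕx̄ₕ = 1240477.

1240477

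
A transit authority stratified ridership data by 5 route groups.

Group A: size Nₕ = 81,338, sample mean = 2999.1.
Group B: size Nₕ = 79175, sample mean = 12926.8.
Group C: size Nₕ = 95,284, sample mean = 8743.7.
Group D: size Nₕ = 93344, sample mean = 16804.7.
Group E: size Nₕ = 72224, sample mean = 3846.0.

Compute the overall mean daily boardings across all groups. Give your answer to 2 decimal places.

9367.05

N = 81338 + 79175 + 95284 + 93344 + 72224 = 421365.
The stratified mean weights each stratum mean by its population share Nₕ/N.
Σ Nₕx̄ₕ = 81338·2999.1 + 79175·12926.8 + 95284·8743.7 + 93344·16804.7 + 72224·3846.0 = 243940795.8 + 1023479390 + 833134710.8 + 1568617916.8 + 277773504 = 3946946317.4.
Divide by N: 3946946317.4 / 421365 = 9367.0483... → 9367.05.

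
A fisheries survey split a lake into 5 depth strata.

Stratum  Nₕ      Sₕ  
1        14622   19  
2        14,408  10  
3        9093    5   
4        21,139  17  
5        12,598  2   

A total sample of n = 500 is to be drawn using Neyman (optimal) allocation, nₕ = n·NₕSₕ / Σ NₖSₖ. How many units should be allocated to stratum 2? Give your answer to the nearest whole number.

Σ NₕSₕ = 14622·19 + 14408·10 + 9093·5 + 21139·17 + 12598·2 = 851922.
Share for 2: 144080/851922 = 0.16912.
n_2 = 500 × 0.16912 = 84.562... → 85.

85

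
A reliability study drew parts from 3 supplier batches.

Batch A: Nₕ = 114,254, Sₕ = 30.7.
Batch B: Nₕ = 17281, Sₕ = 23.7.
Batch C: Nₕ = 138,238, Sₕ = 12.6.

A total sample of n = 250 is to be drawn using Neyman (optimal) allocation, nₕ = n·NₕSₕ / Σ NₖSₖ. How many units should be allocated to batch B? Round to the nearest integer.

18

Σ NₕSₕ = 114254·30.7 + 17281·23.7 + 138238·12.6 = 5658956.3.
Share for B: 409559.7/5658956.3 = 0.07237.
n_B = 250 × 0.07237 = 18.093... → 18.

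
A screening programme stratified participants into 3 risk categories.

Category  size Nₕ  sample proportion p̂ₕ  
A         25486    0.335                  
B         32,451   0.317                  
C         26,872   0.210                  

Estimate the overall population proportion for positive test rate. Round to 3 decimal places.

N = 25486 + 32451 + 26872 = 84809.
Overall proportion = Σ (Nₕ/N)·p̂ₕ.
Σ Nₕp̂ₕ = 8537.81 + 10286.967 + 5643.12 = 24467.897.
24467.897 / 84809 = 0.28851... → 0.289.

0.289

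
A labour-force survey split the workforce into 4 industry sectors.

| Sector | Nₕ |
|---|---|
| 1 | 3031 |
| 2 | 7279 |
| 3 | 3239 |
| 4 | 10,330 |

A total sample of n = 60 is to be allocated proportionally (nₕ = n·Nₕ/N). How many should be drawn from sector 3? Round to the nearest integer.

Share of sector 3 = 3239/23879 = 0.13564.
Allocate 60 × 0.13564 = 8.139... → 8.

8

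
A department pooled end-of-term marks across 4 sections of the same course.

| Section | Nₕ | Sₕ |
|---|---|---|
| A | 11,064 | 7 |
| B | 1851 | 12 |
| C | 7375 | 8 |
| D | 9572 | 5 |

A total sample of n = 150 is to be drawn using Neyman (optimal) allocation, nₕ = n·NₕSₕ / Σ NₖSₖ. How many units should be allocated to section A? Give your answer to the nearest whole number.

A: NₕSₕ = 11064·7 = 77448
B: NₕSₕ = 1851·12 = 22212
C: NₕSₕ = 7375·8 = 59000
D: NₕSₕ = 9572·5 = 47860
Σ NₕSₕ = 206520.
n_A = 150·77448/206520 = 56.252... → 56.

56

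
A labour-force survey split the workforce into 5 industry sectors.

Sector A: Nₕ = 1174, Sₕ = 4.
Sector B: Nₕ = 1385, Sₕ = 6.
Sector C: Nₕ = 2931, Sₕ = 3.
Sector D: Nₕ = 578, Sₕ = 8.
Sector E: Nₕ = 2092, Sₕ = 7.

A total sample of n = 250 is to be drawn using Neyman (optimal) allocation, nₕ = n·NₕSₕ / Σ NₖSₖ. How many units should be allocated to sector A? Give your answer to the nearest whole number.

29

Σ NₕSₕ = 1174·4 + 1385·6 + 2931·3 + 578·8 + 2092·7 = 41067.
Share for A: 4696/41067 = 0.11435.
n_A = 250 × 0.11435 = 28.587... → 29.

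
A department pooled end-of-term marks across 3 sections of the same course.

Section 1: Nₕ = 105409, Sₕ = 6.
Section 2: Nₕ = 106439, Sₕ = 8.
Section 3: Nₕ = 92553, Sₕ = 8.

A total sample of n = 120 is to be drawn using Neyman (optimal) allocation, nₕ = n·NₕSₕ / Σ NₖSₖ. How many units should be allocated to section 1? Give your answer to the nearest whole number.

Σ NₕSₕ = 105409·6 + 106439·8 + 92553·8 = 2224390.
Share for 1: 632454/2224390 = 0.28433.
n_1 = 120 × 0.28433 = 34.119... → 34.

34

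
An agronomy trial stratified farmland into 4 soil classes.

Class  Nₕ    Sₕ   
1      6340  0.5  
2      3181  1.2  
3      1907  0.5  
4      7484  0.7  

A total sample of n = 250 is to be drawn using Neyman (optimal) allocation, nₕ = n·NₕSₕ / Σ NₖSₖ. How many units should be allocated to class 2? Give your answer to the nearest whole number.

1: NₕSₕ = 6340·0.5 = 3170
2: NₕSₕ = 3181·1.2 = 3817.2
3: NₕSₕ = 1907·0.5 = 953.5
4: NₕSₕ = 7484·0.7 = 5238.8
Σ NₕSₕ = 13179.5.
n_2 = 250·3817.2/13179.5 = 72.408... → 72.

72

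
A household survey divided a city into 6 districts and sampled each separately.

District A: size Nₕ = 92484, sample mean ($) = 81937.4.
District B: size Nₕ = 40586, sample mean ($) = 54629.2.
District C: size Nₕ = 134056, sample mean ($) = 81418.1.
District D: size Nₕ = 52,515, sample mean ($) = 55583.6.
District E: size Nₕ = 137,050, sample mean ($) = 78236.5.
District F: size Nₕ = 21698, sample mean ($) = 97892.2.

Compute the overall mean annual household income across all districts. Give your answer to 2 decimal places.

N = 478389; weights Wₕ = Nₕ/N = (0.1933, 0.0848, 0.2802, 0.1098, 0.2865, 0.0454).
x̄_st = Σ Wₕ·x̄ₕ = 0.1933·81937.4 + 0.0848·54629.2 + 0.2802·81418.1 + 0.1098·55583.6 + 0.2865·78236.5 + 0.0454·97892.2 ≈ 76245.5116...
→ 76245.51.

76245.51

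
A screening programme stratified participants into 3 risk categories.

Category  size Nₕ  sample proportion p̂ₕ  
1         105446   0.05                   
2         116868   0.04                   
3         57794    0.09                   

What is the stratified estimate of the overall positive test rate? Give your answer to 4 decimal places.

0.0541

Wₕ = Nₕ/N with N = 280108: 0.3764, 0.4172, 0.2063.
p̂_st = 0.3764·0.05 + 0.4172·0.04 + 0.2063·0.09 ≈ 0.054081... → 0.0541.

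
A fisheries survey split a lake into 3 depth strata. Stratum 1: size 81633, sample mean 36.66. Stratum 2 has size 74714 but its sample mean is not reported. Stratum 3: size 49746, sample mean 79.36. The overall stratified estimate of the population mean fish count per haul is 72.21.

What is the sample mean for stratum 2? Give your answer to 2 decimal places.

106.29

N = 81633 + 74714 + 49746 = 206093.
Overall total = μ·N = 72.21·206093 = 14881975.53.
Subtract the known strata: 81633·36.66 + 49746·79.36 = 6940508.34.
Remaining total for stratum 2: 14881975.53 − 6940508.34 = 7941467.19.
Divide by its size: 7941467.19 / 74714 = 106.2916... → 106.29.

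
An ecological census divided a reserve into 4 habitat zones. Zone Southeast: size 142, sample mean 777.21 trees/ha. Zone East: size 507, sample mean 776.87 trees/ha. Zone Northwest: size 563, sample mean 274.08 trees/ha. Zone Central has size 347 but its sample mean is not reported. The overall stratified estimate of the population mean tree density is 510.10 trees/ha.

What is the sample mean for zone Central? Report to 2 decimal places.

Σ Nₕx̄ₕ = N·μ, so 347·x̄_Central = 1559·510.10 − (142·777.21 + 507·776.87 + 563·274.08).
= 795245.9 − 658543.95 = 136701.95.
x̄_Central = 136701.95 / 347 = 393.9537... → 393.95.

393.95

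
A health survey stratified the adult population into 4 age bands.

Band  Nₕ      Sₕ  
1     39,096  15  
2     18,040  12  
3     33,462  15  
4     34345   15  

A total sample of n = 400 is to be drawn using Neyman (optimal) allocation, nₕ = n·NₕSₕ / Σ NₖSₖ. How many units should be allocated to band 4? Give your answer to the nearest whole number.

1: NₕSₕ = 39096·15 = 586440
2: NₕSₕ = 18040·12 = 216480
3: NₕSₕ = 33462·15 = 501930
4: NₕSₕ = 34345·15 = 515175
Σ NₕSₕ = 1820025.
n_4 = 400·515175/1820025 = 113.224... → 113.

113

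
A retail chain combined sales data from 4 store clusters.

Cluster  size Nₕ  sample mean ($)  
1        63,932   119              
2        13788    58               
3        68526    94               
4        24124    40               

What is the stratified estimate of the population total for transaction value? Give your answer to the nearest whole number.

1: 63932·119 = 7607908
2: 13788·58 = 799704
3: 68526·94 = 6441444
4: 24124·40 = 964960
τ̂ = Σ Nₕx̄ₕ = 15814016.

15814016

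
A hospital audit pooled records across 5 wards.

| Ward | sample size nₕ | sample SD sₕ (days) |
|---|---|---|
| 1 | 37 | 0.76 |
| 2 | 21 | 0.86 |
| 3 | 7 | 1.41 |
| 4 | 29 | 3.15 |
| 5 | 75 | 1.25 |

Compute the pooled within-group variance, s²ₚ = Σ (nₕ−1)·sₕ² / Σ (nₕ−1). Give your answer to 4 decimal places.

1: (37−1)·0.76² = 36·0.5776 = 20.7936
2: (21−1)·0.86² = 20·0.7396 = 14.792
3: (7−1)·1.41² = 6·1.9881 = 11.9286
4: (29−1)·3.15² = 28·9.9225 = 277.83
5: (75−1)·1.25² = 74·1.5625 = 115.625
Numerator = 440.9692; denominator = Σ(nₕ−1) = 164.
s²ₚ = 440.9692/164 = 2.688837... → 2.6888.

2.6888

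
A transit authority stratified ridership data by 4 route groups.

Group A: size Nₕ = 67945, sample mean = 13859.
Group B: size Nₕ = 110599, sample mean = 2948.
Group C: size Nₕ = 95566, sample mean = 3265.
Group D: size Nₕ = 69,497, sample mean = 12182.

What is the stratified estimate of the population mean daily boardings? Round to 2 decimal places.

N = 67945 + 110599 + 95566 + 69497 = 343607.
Weight each subgroup mean by Nₕ/N and sum.
Σ Nₕx̄ₕ = 67945·13859 + 110599·2948 + 95566·3265 + 69497·12182 = 941649755 + 326045852 + 312022990 + 846612454 = 2426331051.
Divide by N: 2426331051 / 343607 = 7061.3551... → 7061.36.

7061.36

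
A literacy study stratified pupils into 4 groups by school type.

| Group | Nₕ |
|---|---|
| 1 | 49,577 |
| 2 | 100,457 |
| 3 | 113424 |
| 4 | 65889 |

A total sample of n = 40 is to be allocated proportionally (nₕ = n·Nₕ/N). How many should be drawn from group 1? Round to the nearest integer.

6

N = 49577 + 100457 + 113424 + 65889 = 329347.
n_1 = 40·49577/329347 = 6.021... → 6.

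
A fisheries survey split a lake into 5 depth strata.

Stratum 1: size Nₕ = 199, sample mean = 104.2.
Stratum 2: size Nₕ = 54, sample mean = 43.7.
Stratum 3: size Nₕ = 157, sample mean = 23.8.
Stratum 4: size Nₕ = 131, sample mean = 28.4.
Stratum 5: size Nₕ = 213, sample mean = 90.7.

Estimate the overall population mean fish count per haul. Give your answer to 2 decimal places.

66.14

N = 754; weights Wₕ = Nₕ/N = (0.2639, 0.0716, 0.2082, 0.1737, 0.2825).
x̄_st = Σ Wₕ·x̄ₕ = 0.2639·104.2 + 0.0716·43.7 + 0.2082·23.8 + 0.1737·28.4 + 0.2825·90.7 ≈ 66.1428...
→ 66.14.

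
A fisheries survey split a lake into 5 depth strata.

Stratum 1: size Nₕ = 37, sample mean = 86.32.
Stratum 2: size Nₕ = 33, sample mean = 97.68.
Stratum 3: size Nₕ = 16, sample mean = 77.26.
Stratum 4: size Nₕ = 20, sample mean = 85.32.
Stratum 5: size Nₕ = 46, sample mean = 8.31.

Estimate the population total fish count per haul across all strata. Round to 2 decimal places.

Population total = Σ Nₕ·x̄ₕ (each stratum's size times its mean).
37·86.32 + 33·97.68 + 16·77.26 + 20·85.32 + 46·8.31 = 3193.84 + 3223.44 + 1236.16 + 1706.4 + 382.26 = 9742.10.

9742.10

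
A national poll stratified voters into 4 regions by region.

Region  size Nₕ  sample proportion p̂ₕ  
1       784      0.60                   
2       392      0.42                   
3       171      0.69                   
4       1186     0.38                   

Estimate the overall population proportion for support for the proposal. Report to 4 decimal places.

Wₕ = Nₕ/N with N = 2533: 0.3095, 0.1548, 0.0675, 0.4682.
p̂_st = 0.3095·0.60 + 0.1548·0.42 + 0.0675·0.69 + 0.4682·0.38 ≈ 0.475211... → 0.4752.

0.4752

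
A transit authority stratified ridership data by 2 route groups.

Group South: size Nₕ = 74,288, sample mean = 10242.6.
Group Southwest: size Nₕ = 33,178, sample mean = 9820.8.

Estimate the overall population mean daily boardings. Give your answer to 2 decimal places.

10112.38

N = 74288 + 33178 = 107466.
Weight each subgroup mean by Nₕ/N and sum.
Σ Nₕx̄ₕ = 74288·10242.6 + 33178·9820.8 = 760902268.8 + 325834502.4 = 1086736771.2.
Divide by N: 1086736771.2 / 107466 = 10112.3776... → 10112.38.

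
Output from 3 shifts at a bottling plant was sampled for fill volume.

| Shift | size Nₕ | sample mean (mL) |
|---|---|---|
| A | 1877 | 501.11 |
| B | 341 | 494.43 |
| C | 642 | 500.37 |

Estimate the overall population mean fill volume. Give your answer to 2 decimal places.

500.15

N = 1877 + 341 + 642 = 2860.
Weight each subgroup mean by Nₕ/N and sum.
Σ Nₕx̄ₕ = 1877·501.11 + 341·494.43 + 642·500.37 = 940583.47 + 168600.63 + 321237.54 = 1430421.64.
Divide by N: 1430421.64 / 2860 = 500.1474... → 500.15.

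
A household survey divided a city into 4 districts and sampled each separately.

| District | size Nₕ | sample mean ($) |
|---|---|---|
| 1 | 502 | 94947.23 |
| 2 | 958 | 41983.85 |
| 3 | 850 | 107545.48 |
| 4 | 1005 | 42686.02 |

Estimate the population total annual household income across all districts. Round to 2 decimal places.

1: 502·94947.23 = 47663509.46
2: 958·41983.85 = 40220528.3
3: 850·107545.48 = 91413658
4: 1005·42686.02 = 42899450.1
τ̂ = Σ Nₕx̄ₕ = 222197145.86.

222197145.86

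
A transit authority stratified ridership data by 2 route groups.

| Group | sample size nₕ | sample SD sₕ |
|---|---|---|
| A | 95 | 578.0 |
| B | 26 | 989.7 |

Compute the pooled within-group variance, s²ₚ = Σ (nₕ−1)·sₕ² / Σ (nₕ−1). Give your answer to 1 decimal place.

A: (95−1)·578.0² = 94·334084 = 31403896
B: (26−1)·989.7² = 25·979506.09 = 24487652.25
Numerator = 55891548.25; denominator = Σ(nₕ−1) = 119.
s²ₚ = 55891548.25/119 = 469676.876... → 469676.9.

469676.9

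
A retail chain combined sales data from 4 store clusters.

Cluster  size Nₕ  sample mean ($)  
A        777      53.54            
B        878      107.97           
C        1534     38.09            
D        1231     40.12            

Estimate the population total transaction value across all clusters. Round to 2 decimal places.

244216.02

Population total = Σ Nₕ·x̄ₕ (each stratum's size times its mean).
777·53.54 + 878·107.97 + 1534·38.09 + 1231·40.12 = 41600.58 + 94797.66 + 58430.06 + 49387.72 = 244216.02.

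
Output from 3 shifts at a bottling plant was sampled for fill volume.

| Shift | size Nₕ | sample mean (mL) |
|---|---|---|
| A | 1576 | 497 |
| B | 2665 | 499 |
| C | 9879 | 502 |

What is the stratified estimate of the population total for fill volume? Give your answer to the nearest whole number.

7072365

Population total = Σ Nₕ·x̄ₕ (each stratum's size times its mean).
1576·497 + 2665·499 + 9879·502 = 783272 + 1329835 + 4959258 = 7072365.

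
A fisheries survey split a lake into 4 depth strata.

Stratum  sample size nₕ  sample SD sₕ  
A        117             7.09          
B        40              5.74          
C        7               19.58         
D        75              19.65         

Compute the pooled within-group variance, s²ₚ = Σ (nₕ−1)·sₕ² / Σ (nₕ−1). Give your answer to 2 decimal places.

Degrees of freedom: 116 + 39 + 6 + 74 = 235.
Σ(nₕ−1)sₕ² = 116·50.2681 + 39·32.9476 + 6·383.3764 + 74·386.1225 = 37989.3794.
s²ₚ = 37989.3794 / 235 = 161.6569... → 161.66.

161.66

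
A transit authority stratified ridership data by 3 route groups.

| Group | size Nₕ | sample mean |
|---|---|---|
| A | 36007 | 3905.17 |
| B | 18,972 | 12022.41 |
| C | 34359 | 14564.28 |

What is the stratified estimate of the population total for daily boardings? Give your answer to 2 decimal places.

A: 36007·3905.17 = 140613456.19
B: 18972·12022.41 = 228089162.52
C: 34359·14564.28 = 500414096.52
τ̂ = Σ Nₕx̄ₕ = 869116715.23.

869116715.23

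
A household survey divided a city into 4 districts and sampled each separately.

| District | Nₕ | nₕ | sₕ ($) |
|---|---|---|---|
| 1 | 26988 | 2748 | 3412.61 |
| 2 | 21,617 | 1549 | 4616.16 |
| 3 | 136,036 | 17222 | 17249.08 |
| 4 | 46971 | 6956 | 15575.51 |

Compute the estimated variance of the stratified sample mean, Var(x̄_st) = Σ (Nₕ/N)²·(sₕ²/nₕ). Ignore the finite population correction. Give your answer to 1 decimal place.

N = 231612. Term for each stratum: Wₕ²sₕ²/nₕ.
Var(x̄_st) = 57.5408 + 119.8337 + 5959.8301 + 1434.3742 = 7571.5789 → 7571.6.

7571.6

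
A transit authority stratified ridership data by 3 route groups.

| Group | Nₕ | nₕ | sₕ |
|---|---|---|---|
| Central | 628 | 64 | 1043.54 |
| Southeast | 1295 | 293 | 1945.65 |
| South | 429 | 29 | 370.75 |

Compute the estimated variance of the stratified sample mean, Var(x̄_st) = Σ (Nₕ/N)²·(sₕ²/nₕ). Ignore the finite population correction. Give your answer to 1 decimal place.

5287.5

N = 2352; Wₕ = Nₕ/N.
group Central: (628/2352)²·1043.54²/64 = 1213.0617
group Southeast: (1295/2352)²·1945.65²/293 = 3916.7578
group South: (429/2352)²·370.75²/29 = 157.6900
Sum = 5287.5095 → 5287.5.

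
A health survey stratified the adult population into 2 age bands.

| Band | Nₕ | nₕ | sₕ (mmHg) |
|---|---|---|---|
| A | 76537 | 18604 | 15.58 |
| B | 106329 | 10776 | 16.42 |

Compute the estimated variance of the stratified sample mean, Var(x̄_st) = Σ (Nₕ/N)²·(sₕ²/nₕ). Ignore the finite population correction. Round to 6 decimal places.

0.010745

N = 182866; Wₕ = Nₕ/N.
band A: (76537/182866)²·15.58²/18604 = 0.002285628
band B: (106329/182866)²·16.42²/10776 = 0.008459141
Sum = 0.010744769 → 0.010745.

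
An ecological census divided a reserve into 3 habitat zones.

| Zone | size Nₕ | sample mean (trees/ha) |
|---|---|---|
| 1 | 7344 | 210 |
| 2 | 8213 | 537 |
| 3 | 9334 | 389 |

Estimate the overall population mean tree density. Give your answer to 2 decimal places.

385.02

N = 24891; weights Wₕ = Nₕ/N = (0.2950, 0.3300, 0.3750).
x̄_st = Σ Wₕ·x̄ₕ = 0.2950·210 + 0.3300·537 + 0.3750·389 ≈ 385.0206...
→ 385.02.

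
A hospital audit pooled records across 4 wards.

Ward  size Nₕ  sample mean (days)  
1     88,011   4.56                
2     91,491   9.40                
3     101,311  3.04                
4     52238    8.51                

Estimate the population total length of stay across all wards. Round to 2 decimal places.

1: 88011·4.56 = 401330.16
2: 91491·9.40 = 860015.4
3: 101311·3.04 = 307985.44
4: 52238·8.51 = 444545.38
τ̂ = Σ Nₕx̄ₕ = 2013876.38.

2013876.38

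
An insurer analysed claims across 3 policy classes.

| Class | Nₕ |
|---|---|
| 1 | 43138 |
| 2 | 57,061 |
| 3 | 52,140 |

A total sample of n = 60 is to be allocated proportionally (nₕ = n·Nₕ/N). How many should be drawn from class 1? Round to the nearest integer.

N = 43138 + 57061 + 52140 = 152339.
n_1 = 60·43138/152339 = 16.990... → 17.

17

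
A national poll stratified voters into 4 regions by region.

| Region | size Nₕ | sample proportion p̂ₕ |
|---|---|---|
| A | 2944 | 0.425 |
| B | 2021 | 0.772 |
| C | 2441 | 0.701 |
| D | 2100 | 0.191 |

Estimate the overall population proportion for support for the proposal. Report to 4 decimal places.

0.5180

N = 2944 + 2021 + 2441 + 2100 = 9506.
Overall proportion = Σ (Nₕ/N)·p̂ₕ.
Σ Nₕp̂ₕ = 1251.2 + 1560.212 + 1711.141 + 401.1 = 4923.653.
4923.653 / 9506 = 0.517952... → 0.5180.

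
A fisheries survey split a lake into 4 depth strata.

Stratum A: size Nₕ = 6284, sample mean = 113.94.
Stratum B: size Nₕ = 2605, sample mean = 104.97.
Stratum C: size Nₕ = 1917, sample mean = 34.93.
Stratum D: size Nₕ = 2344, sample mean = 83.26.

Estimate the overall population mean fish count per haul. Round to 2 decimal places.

x̄_st = (Σ Nₕx̄ₕ) / (Σ Nₕ) = (6284·113.94 + 2605·104.97 + 1917·34.93 + 2344·83.26) / 13150
= 1251568.06 / 13150 = 95.1763... → 95.18.

95.18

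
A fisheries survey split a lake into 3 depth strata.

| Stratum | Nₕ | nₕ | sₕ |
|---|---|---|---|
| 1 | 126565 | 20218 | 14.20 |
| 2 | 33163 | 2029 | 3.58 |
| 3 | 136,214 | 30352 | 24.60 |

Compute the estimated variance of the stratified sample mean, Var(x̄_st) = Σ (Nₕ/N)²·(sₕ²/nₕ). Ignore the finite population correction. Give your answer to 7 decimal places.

0.0061273

N = 295942. Term for each stratum: Wₕ²sₕ²/nₕ.
Var(x̄_st) = 0.0018241163 + 0.0000793192 + 0.0042238957 = 0.0061273312 → 0.0061273.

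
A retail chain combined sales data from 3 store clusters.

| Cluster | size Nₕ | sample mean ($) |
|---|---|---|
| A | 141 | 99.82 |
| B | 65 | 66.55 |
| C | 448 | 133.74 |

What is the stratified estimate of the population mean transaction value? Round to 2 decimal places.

119.75

x̄_st = (Σ Nₕx̄ₕ) / (Σ Nₕ) = (141·99.82 + 65·66.55 + 448·133.74) / 654
= 78315.89 / 654 = 119.7491... → 119.75.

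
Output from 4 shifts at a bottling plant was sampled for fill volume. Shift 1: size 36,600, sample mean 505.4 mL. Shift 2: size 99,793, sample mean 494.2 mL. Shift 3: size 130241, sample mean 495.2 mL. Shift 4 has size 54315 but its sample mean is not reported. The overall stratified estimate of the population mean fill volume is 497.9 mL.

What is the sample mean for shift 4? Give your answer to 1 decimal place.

Σ Nₕx̄ₕ = N·μ, so 54315·x̄_4 = 320949·497.9 − (36600·505.4 + 99793·494.2 + 130241·495.2).
= 159800507.1 − 132310683.8 = 27489823.3.
x̄_4 = 27489823.3 / 54315 = 506.118... → 506.1.

506.1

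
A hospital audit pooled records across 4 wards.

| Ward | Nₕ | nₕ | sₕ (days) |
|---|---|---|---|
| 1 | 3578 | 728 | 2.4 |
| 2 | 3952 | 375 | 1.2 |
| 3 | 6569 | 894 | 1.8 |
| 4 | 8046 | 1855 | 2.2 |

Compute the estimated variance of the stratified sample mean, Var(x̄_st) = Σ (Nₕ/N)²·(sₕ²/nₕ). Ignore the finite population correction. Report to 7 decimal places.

N = 22145. Term for each stratum: Wₕ²sₕ²/nₕ.
Var(x̄_st) = 0.0002065477 + 0.0001222964 + 0.0003189001 + 0.0003444373 = 0.0009921815 → 0.0009922.

0.0009922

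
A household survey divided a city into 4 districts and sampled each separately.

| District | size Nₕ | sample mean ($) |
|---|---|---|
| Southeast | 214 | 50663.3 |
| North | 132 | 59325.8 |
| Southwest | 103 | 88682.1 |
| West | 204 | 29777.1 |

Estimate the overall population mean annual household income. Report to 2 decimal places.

N = 653; weights Wₕ = Nₕ/N = (0.3277, 0.2021, 0.1577, 0.3124).
x̄_st = Σ Wₕ·x̄ₕ = 0.3277·50663.3 + 0.2021·59325.8 + 0.1577·88682.1 + 0.3124·29777.1 ≈ 51886.2734...
→ 51886.27.

51886.27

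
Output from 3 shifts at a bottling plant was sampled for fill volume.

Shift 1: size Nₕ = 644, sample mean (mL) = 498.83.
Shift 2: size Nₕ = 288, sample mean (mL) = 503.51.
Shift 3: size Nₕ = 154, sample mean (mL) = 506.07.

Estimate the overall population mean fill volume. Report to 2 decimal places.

N = 644 + 288 + 154 = 1086.
The stratified mean weights each stratum mean by its population share Nₕ/N.
Σ Nₕx̄ₕ = 644·498.83 + 288·503.51 + 154·506.07 = 321246.52 + 145010.88 + 77934.78 = 544192.18.
Divide by N: 544192.18 / 1086 = 501.0978... → 501.10.

501.10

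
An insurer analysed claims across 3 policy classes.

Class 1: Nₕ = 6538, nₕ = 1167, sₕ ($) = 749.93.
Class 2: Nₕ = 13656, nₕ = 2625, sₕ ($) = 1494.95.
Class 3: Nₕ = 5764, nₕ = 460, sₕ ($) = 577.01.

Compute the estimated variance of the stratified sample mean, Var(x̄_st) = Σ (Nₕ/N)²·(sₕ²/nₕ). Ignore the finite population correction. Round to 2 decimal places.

N = 25958. Term for each stratum: Wₕ²sₕ²/nₕ.
Var(x̄_st) = 30.57159 + 235.62892 + 35.68735 = 301.88786 → 301.89.

301.89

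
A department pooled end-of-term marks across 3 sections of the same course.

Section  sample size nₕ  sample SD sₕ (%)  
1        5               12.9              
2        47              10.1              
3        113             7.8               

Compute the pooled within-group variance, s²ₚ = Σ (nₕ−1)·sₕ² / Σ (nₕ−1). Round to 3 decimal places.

1: (5−1)·12.9² = 4·166.41 = 665.64
2: (47−1)·10.1² = 46·102.01 = 4692.46
3: (113−1)·7.8² = 112·60.84 = 6814.08
Numerator = 12172.18; denominator = Σ(nₕ−1) = 162.
s²ₚ = 12172.18/162 = 75.13691... → 75.137.

75.137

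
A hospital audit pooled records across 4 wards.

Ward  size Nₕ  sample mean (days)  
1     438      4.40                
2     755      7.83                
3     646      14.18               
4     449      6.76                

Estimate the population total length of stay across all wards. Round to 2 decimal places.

20034.37

1: 438·4.40 = 1927.2
2: 755·7.83 = 5911.65
3: 646·14.18 = 9160.28
4: 449·6.76 = 3035.24
τ̂ = Σ Nₕx̄ₕ = 20034.37.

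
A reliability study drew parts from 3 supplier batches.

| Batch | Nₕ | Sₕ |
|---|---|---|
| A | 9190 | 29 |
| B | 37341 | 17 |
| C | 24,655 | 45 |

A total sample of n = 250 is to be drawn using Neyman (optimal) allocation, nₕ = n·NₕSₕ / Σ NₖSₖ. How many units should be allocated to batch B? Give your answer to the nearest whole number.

A: NₕSₕ = 9190·29 = 266510
B: NₕSₕ = 37341·17 = 634797
C: NₕSₕ = 24655·45 = 1109475
Σ NₕSₕ = 2010782.
n_B = 250·634797/2010782 = 78.924... → 79.

79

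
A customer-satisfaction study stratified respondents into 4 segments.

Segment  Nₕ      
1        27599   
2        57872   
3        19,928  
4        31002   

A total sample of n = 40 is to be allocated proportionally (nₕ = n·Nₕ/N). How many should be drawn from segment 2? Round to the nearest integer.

17

N = 27599 + 57872 + 19928 + 31002 = 136401.
n_2 = 40·57872/136401 = 16.971... → 17.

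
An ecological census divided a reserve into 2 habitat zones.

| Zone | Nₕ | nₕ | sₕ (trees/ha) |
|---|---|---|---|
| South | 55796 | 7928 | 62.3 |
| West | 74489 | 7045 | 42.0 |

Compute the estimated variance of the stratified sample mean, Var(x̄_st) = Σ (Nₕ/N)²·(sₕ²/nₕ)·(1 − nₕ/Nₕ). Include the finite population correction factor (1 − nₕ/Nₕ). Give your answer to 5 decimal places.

N = 130285. Term for each stratum: Wₕ²sₕ²/nₕ·(1−nₕ/Nₕ).
Var(x̄_st) = 0.07703214 + 0.07410785 = 0.15113999 → 0.15114.

0.15114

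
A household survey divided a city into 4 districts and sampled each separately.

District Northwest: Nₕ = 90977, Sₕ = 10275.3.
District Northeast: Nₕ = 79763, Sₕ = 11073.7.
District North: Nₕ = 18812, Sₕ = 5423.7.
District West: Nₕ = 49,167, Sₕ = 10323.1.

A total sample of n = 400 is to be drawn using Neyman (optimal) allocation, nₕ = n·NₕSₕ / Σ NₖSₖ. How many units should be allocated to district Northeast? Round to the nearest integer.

Northwest: NₕSₕ = 90977·10275.3 = 934815968.1
Northeast: NₕSₕ = 79763·11073.7 = 883271533.1
North: NₕSₕ = 18812·5423.7 = 102030644.4
West: NₕSₕ = 49167·10323.1 = 507555857.7
Σ NₕSₕ = 2427674003.3.
n_Northeast = 400·883271533.1/2427674003.3 = 145.534... → 146.

146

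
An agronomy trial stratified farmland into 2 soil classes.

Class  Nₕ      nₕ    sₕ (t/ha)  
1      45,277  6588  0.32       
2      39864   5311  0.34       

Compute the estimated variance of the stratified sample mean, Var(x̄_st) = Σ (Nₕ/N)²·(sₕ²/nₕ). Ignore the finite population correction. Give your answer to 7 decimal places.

0.0000092

N = 85141. Term for each stratum: Wₕ²sₕ²/nₕ.
Var(x̄_st) = 0.0000043957 + 0.0000047716 = 0.0000091673 → 0.0000092.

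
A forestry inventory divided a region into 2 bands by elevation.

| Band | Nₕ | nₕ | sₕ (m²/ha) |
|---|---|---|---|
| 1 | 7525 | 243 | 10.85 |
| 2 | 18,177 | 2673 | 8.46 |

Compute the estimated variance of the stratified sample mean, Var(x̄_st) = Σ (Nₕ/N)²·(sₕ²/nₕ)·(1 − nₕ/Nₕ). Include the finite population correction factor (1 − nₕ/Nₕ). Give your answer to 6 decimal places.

N = 25702. Term for each stratum: Wₕ²sₕ²/nₕ·(1−nₕ/Nₕ).
Var(x̄_st) = 0.040186163 + 0.011422835 = 0.051608998 → 0.051609.

0.051609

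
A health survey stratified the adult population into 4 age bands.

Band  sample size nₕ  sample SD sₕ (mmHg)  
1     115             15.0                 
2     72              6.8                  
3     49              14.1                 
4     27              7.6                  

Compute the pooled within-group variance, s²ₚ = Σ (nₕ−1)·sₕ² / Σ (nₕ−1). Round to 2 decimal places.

154.35

1: (115−1)·15.0² = 114·225 = 25650
2: (72−1)·6.8² = 71·46.24 = 3283.04
3: (49−1)·14.1² = 48·198.81 = 9542.88
4: (27−1)·7.6² = 26·57.76 = 1501.76
Numerator = 39977.68; denominator = Σ(nₕ−1) = 259.
s²ₚ = 39977.68/259 = 154.3540... → 154.35.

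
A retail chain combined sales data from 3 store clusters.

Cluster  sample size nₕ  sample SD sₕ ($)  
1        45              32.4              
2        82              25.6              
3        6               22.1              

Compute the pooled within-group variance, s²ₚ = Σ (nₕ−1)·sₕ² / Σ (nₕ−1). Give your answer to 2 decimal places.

782.43

Degrees of freedom: 44 + 81 + 5 = 130.
Σ(nₕ−1)sₕ² = 44·1049.76 + 81·655.36 + 5·488.41 = 101715.65.
s²ₚ = 101715.65 / 130 = 782.4281... → 782.43.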